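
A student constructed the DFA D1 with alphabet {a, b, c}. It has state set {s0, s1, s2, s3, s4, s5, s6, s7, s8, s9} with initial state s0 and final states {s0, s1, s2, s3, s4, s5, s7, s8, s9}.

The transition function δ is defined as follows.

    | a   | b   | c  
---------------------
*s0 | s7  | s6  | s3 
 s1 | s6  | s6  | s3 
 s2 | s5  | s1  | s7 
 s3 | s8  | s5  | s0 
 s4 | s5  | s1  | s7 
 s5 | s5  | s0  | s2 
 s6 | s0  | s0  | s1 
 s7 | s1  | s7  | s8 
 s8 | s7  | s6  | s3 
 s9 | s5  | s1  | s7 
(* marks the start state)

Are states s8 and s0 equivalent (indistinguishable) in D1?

Yes

First remove the unreachable states {s4,s9}; 8 states remain.
Initial partition by acceptance: {s0,s1,s2,s3,s5,s7,s8} | {s6}.
On input a, block {s0,s1,s2,s3,s5,s7,s8} splits into {s0,s2,s3,s5,s7,s8} and {s1}.
Split {s0,s2,s3,s5,s7,s8} by δ(·,a) → {s0,s2,s3,s5,s8} and {s7}.
On input a, block {s0,s2,s3,s5,s8} splits into {s2,s3,s5} and {s0,s8}.
Refine {s2,s3,s5} on symbol a: members go to different blocks, giving {s2,s5} and {s3}.
On input b, block {s2,s5} splits into {s2} and {s5}.
No further refinement is possible. Final partition (7 blocks): {s2} | {s6} | {s1} | {s7} | {s0,s8} | {s3} | {s5}.
s8 and s0 lie in the same block of the stable partition, so they are equivalent — no string distinguishes them.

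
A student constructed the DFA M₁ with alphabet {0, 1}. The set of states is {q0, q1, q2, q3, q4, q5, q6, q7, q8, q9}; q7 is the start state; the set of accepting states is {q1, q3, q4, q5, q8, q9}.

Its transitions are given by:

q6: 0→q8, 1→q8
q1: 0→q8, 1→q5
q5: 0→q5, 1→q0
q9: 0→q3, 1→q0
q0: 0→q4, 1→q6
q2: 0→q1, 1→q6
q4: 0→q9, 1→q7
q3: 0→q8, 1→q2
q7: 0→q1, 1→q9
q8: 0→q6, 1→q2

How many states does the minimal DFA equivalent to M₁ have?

P0 = {q1,q3,q4,q5,q8,q9} | {q0,q2,q6,q7}.
Split {q1,q3,q4,q5,q8,q9} by δ(·,0) → {q1,q3,q4,q5,q9} and {q8}.
Split {q1,q3,q4,q5,q9} by δ(·,0) → {q4,q5,q9} and {q1,q3}.
Refine {q4,q5,q9} on symbol 0: members go to different blocks, giving {q4,q5} and {q9}.
On input 0, block {q4,q5} splits into {q4} and {q5}.
Split {q0,q2,q6,q7} by δ(·,0) → {q2,q7} and {q0} and {q6}.
Split {q2,q7} by δ(·,1) → {q2} and {q7}.
Split {q1,q3} by δ(·,1) → {q1} and {q3}.
Stable partition: {q4} | {q2} | {q8} | {q1} | {q9} | {q5} | {q0} | {q6} | {q7} | {q3} — 10 equivalence classes.

10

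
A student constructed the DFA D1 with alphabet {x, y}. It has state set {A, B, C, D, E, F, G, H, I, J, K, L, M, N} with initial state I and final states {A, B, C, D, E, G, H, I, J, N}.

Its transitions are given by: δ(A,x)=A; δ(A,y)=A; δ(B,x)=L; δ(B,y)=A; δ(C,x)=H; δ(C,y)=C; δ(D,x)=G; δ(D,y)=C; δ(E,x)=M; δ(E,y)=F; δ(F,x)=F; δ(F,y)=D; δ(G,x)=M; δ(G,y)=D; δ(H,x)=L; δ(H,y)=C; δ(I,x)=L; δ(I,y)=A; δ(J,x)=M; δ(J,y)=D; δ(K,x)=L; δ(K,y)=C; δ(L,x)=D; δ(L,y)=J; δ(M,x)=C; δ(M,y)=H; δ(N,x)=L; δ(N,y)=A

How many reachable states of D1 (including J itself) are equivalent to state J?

3

Reachable states from the start: {A,C,D,G,H,I,J,L,M}. Unreachable: {B,E,F,K,N} — drop them.
P0 = {A,C,D,G,H,I,J} | {L,M}.
On input x, block {A,C,D,G,H,I,J} splits into {G,H,I,J} and {A,C,D}.
Split {A,C,D} by δ(·,x) → {C,D} and {A}.
Refine {G,H,I,J} on symbol y: members go to different blocks, giving {G,H,J} and {I}.
Stable partition: {G,H,J} | {L,M} | {C,D} | {A} | {I} — 5 equivalence classes.
State J belongs to the block {G,H,J}, which has 3 states.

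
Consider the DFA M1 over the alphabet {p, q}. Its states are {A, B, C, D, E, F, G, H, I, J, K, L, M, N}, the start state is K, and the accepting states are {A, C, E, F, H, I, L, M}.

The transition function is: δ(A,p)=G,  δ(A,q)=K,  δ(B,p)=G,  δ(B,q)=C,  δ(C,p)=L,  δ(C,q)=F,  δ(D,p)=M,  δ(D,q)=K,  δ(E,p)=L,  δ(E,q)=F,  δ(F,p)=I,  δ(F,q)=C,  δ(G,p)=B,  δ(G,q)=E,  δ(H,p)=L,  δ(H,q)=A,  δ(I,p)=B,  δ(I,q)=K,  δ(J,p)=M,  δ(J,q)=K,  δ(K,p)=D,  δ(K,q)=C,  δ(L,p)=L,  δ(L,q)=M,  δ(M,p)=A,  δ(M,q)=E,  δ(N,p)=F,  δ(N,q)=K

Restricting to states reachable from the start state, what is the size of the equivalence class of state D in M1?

1

First remove the unreachable states {H,J,N}; 11 states remain.
Start with accepting vs non-accepting: {A,C,E,F,I,L,M} | {B,D,G,K}.
Refine {A,C,E,F,I,L,M} on symbol p: members go to different blocks, giving {C,E,F,L,M} and {A,I}.
Refine {C,E,F,L,M} on symbol p: members go to different blocks, giving {C,E,L} and {F,M}.
Split {B,D,G,K} by δ(·,p) → {B,G,K} and {D}.
Refine {B,G,K} on symbol p: members go to different blocks, giving {B,G} and {K}.
Stable partition: {C,E,L} | {B,G} | {A,I} | {F,M} | {D} | {K} — 6 equivalence classes.
State D belongs to the block {D}, which has 1 states.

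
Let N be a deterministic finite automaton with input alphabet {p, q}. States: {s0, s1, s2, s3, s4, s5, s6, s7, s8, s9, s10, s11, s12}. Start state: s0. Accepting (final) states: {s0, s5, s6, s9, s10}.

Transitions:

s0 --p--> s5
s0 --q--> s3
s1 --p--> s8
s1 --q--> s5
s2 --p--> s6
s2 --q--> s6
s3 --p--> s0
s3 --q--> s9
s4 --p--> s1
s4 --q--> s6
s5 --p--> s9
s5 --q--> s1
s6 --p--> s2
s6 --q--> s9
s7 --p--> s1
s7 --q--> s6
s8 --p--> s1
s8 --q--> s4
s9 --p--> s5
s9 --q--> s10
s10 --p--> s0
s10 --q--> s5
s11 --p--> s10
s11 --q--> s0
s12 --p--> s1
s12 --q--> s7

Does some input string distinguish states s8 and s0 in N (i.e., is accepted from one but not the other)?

Yes

First remove the unreachable states {s7,s11,s12}; 10 states remain.
P0 = {s0,s5,s6,s9,s10} | {s1,s2,s3,s4,s8}.
Refine {s0,s5,s6,s9,s10} on symbol p: members go to different blocks, giving {s0,s5,s9,s10} and {s6}.
Refine {s0,s5,s9,s10} on symbol q: members go to different blocks, giving {s0,s5} and {s9,s10}.
Refine {s0,s5} on symbol p: members go to different blocks, giving {s0} and {s5}.
Refine {s1,s2,s3,s4,s8} on symbol p: members go to different blocks, giving {s1,s4,s8} and {s2} and {s3}.
Refine {s1,s4,s8} on symbol q: members go to different blocks, giving {s1} and {s4} and {s8}.
Refine {s9,s10} on symbol p: members go to different blocks, giving {s9} and {s10}.
Stable partition: {s0} | {s1} | {s6} | {s9} | {s5} | {s2} | {s3} | {s4} | {s8} | {s10} — 10 equivalence classes.
s8 and s0 end up in different blocks, so they are distinguishable. For instance, the string 'ε' is accepted from only s0.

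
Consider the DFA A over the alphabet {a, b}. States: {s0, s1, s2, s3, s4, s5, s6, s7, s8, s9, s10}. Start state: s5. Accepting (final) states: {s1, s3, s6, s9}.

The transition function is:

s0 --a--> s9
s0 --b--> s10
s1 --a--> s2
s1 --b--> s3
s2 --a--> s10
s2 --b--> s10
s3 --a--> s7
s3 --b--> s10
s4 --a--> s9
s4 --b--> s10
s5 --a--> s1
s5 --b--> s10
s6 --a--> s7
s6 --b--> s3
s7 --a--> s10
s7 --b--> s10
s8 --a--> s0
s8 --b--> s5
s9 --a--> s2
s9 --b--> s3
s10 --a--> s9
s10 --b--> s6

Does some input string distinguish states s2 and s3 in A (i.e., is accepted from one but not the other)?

Yes

States {s0,s4,s8} cannot be reached from the start state, so discard them.
P0 = {s1,s3,s6,s9} | {s2,s5,s7,s10}.
Refine {s1,s3,s6,s9} on symbol b: members go to different blocks, giving {s1,s6,s9} and {s3}.
Refine {s2,s5,s7,s10} on symbol a: members go to different blocks, giving {s2,s7} and {s5,s10}.
Refine {s5,s10} on symbol b: members go to different blocks, giving {s5} and {s10}.
The partition is now stable with 5 blocks: {s1,s6,s9} | {s2,s7} | {s3} | {s5} | {s10}.
s2 and s3 end up in different blocks, so they are distinguishable. For instance, the string 'ε' is accepted from only s3.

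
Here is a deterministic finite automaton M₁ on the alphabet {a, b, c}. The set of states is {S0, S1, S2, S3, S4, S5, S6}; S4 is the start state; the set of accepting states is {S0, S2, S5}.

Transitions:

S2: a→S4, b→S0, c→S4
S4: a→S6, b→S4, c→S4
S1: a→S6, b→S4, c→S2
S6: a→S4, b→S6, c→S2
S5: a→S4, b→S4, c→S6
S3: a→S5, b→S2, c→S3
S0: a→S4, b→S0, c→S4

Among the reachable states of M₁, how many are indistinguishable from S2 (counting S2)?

First remove the unreachable states {S1,S3,S5}; 4 states remain.
Initial partition by acceptance: {S0,S2} | {S4,S6}.
On input c, block {S4,S6} splits into {S4} and {S6}.
Stable partition: {S0,S2} | {S4} | {S6} — 3 equivalence classes.
State S2 belongs to the block {S0,S2}, which has 2 states.

2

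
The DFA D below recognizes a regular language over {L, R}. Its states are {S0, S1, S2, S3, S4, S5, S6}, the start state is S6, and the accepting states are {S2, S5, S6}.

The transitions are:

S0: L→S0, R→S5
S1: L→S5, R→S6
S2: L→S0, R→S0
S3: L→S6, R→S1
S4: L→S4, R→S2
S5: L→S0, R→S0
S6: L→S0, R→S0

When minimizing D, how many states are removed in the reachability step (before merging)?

Starting at S6 and following transitions, the reachable set is {S0, S5, S6}. That leaves S1, S2, S3, S4 unreachable — 4 in total.

4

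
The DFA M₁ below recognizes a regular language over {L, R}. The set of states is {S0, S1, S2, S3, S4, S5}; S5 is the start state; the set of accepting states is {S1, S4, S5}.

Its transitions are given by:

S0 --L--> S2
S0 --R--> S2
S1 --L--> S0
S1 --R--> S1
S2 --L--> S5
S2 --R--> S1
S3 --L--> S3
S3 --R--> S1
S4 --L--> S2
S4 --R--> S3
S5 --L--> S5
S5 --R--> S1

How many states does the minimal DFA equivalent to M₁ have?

First remove the unreachable states {S3,S4}; 4 states remain.
Start with accepting vs non-accepting: {S1,S5} | {S0,S2}.
Refine {S1,S5} on symbol L: members go to different blocks, giving {S1} and {S5}.
On input L, block {S0,S2} splits into {S0} and {S2}.
Stable partition: {S1} | {S0} | {S5} | {S2} — 4 equivalence classes.

4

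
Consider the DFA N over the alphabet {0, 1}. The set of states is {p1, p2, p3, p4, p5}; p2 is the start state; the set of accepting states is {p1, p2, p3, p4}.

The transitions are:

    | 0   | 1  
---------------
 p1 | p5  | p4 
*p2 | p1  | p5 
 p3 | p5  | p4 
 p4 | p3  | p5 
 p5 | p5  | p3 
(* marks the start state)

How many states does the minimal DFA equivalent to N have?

3

All states are reachable from the start state.
P0 = {p1,p2,p3,p4} | {p5}.
On input 0, block {p1,p2,p3,p4} splits into {p1,p3} and {p2,p4}.
No further refinement is possible. Final partition (3 blocks): {p1,p3} | {p5} | {p2,p4}.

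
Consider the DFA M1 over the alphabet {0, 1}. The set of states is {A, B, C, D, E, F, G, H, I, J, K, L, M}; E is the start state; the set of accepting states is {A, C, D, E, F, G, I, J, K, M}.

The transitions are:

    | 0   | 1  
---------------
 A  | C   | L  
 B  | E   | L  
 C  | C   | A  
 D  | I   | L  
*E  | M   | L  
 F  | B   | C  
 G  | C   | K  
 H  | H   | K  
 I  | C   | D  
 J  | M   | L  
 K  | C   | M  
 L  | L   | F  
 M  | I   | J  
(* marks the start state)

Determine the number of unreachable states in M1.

3

No path from E leads to G, H, K; the other 10 states are all reachable.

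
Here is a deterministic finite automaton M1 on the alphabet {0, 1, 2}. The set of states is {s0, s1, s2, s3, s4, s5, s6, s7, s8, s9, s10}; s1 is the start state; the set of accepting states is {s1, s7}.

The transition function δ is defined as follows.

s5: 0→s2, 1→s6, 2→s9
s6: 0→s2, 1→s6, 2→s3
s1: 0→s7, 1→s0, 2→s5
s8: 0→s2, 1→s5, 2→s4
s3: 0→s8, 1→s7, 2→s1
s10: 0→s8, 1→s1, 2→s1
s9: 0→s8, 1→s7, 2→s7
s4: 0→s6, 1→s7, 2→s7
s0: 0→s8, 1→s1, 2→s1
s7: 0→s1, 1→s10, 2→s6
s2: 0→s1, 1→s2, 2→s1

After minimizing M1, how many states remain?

Start with accepting vs non-accepting: {s1,s7} | {s0,s2,s3,s4,s5,s6,s8,s9,s10}.
Split {s0,s2,s3,s4,s5,s6,s8,s9,s10} by δ(·,0) → {s0,s3,s4,s5,s6,s8,s9,s10} and {s2}.
Refine {s0,s3,s4,s5,s6,s8,s9,s10} on symbol 0: members go to different blocks, giving {s0,s3,s4,s9,s10} and {s5,s6,s8}.
Stable partition: {s1,s7} | {s0,s3,s4,s9,s10} | {s2} | {s5,s6,s8} — 4 equivalence classes.

4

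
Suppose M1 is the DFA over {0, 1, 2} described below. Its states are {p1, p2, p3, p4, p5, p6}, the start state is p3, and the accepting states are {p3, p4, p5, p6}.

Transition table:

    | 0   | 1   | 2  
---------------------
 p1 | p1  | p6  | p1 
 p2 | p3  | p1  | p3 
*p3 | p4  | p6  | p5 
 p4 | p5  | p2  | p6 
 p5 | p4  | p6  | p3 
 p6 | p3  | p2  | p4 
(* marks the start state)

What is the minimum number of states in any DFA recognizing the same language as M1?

All states are reachable from the start state.
Initial partition by acceptance: {p3,p4,p5,p6} | {p1,p2}.
Refine {p3,p4,p5,p6} on symbol 1: members go to different blocks, giving {p3,p5} and {p4,p6}.
Split {p1,p2} by δ(·,0) → {p1} and {p2}.
Stable partition: {p3,p5} | {p1} | {p4,p6} | {p2} — 4 equivalence classes.

4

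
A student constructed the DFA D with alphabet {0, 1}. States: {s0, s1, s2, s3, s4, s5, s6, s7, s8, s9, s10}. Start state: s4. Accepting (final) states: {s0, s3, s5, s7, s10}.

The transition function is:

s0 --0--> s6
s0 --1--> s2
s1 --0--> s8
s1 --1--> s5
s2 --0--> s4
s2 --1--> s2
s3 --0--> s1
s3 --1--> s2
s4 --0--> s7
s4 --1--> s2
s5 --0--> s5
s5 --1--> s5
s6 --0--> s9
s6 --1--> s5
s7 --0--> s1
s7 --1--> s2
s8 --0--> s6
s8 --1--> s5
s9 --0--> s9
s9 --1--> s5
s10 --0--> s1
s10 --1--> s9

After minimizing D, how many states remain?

5

States {s0,s3,s10} cannot be reached from the start state, so discard them.
Initial partition by acceptance: {s5,s7} | {s1,s2,s4,s6,s8,s9}.
On input 0, block {s5,s7} splits into {s5} and {s7}.
Split {s1,s2,s4,s6,s8,s9} by δ(·,0) → {s1,s2,s6,s8,s9} and {s4}.
On input 0, block {s1,s2,s6,s8,s9} splits into {s1,s6,s8,s9} and {s2}.
The partition is now stable with 5 blocks: {s5} | {s1,s6,s8,s9} | {s7} | {s4} | {s2}.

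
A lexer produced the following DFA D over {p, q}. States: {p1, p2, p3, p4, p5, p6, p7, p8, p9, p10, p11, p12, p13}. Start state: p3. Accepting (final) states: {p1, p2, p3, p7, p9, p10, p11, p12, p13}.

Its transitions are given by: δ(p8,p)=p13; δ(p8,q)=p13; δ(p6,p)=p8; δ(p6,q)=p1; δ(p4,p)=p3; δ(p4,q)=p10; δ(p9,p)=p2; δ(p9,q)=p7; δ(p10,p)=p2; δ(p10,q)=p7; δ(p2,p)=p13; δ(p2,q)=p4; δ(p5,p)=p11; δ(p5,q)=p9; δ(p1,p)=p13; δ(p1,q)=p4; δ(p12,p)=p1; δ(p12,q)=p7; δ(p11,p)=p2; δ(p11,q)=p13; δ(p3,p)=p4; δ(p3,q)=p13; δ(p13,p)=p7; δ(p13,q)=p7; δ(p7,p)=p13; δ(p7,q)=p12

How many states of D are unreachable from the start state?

Starting at p3 and following transitions, the reachable set is {p1, p2, p3, p4, p7, p10, p12, p13}. That leaves p5, p6, p8, p9, p11 unreachable — 5 in total.

5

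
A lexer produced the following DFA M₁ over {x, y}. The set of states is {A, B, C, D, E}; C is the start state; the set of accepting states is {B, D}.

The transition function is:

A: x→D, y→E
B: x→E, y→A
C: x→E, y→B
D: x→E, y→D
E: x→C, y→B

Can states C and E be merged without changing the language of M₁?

Yes

All states are reachable from the start state.
Start with accepting vs non-accepting: {B,D} | {A,C,E}.
On input y, block {B,D} splits into {B} and {D}.
Split {A,C,E} by δ(·,x) → {C,E} and {A}.
Stable partition: {B} | {C,E} | {D} | {A} — 4 equivalence classes.
C and E lie in the same block of the stable partition, so they are equivalent — no string distinguishes them.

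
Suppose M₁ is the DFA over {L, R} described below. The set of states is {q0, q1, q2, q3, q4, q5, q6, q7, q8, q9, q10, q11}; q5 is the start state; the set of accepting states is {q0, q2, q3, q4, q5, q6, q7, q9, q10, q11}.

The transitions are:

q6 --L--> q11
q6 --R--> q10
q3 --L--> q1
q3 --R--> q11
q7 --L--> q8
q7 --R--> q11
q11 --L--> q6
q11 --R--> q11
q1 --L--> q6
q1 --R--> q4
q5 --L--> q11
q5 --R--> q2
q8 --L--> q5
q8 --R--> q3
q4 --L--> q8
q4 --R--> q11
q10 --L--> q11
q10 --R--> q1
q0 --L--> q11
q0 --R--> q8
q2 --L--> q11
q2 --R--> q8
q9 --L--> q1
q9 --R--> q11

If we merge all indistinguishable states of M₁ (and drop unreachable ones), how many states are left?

5

Reachable states from the start: {q1,q2,q3,q4,q5,q6,q8,q10,q11}. Unreachable: {q0,q7,q9} — drop them.
Start with accepting vs non-accepting: {q2,q3,q4,q5,q6,q10,q11} | {q1,q8}.
Split {q2,q3,q4,q5,q6,q10,q11} by δ(·,L) → {q2,q5,q6,q10,q11} and {q3,q4}.
Refine {q2,q5,q6,q10,q11} on symbol R: members go to different blocks, giving {q5,q6,q11} and {q2,q10}.
On input R, block {q5,q6,q11} splits into {q5,q6} and {q11}.
Stable partition: {q5,q6} | {q1,q8} | {q3,q4} | {q2,q10} | {q11} — 5 equivalence classes.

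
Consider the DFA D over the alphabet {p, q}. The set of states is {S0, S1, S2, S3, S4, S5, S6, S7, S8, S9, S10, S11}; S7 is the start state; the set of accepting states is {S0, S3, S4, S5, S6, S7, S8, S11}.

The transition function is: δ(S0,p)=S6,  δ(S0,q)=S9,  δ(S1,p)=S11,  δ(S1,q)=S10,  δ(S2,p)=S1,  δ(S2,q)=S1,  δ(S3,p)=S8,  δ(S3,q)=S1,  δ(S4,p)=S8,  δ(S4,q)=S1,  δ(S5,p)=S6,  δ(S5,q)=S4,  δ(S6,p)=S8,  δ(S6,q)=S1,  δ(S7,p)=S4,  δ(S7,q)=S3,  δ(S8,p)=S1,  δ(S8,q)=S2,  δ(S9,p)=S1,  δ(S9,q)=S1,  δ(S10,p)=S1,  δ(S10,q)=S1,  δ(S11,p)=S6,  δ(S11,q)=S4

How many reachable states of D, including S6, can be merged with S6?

First remove the unreachable states {S0,S5,S9}; 9 states remain.
Initial partition by acceptance: {S3,S4,S6,S7,S8,S11} | {S1,S2,S10}.
On input p, block {S3,S4,S6,S7,S8,S11} splits into {S3,S4,S6,S7,S11} and {S8}.
On input p, block {S3,S4,S6,S7,S11} splits into {S3,S4,S6} and {S7,S11}.
Refine {S1,S2,S10} on symbol p: members go to different blocks, giving {S2,S10} and {S1}.
The partition is now stable with 5 blocks: {S3,S4,S6} | {S2,S10} | {S8} | {S7,S11} | {S1}.
The equivalence class containing S6 is {S3,S4,S6}, of size 3.

3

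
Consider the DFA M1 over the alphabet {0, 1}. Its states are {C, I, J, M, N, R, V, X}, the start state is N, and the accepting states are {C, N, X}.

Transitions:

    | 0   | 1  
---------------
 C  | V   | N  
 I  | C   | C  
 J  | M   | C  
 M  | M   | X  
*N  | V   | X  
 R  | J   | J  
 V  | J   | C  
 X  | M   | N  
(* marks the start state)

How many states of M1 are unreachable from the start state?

2

No path from N leads to I, R; the other 6 states are all reachable.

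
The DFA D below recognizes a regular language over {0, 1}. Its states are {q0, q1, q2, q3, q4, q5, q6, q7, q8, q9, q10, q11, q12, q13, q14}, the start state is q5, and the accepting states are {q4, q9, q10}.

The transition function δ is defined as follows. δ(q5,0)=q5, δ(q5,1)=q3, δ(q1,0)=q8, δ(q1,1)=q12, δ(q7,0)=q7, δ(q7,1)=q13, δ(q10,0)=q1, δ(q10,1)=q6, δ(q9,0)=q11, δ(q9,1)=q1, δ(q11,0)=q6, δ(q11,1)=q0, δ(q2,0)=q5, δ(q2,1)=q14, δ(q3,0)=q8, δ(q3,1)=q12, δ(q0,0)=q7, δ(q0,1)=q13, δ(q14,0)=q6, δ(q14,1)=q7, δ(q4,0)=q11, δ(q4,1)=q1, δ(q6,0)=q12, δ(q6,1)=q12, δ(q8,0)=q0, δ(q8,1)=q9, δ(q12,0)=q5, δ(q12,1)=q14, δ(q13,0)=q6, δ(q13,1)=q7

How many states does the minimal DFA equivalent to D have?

States {q2,q4,q10} cannot be reached from the start state, so discard them.
Start with accepting vs non-accepting: {q9} | {q0,q1,q3,q5,q6,q7,q8,q11,q12,q13,q14}.
Refine {q0,q1,q3,q5,q6,q7,q8,q11,q12,q13,q14} on symbol 1: members go to different blocks, giving {q0,q1,q3,q5,q6,q7,q11,q12,q13,q14} and {q8}.
Refine {q0,q1,q3,q5,q6,q7,q11,q12,q13,q14} on symbol 0: members go to different blocks, giving {q0,q5,q6,q7,q11,q12,q13,q14} and {q1,q3}.
Refine {q0,q5,q6,q7,q11,q12,q13,q14} on symbol 1: members go to different blocks, giving {q0,q6,q7,q11,q12,q13,q14} and {q5}.
Split {q0,q6,q7,q11,q12,q13,q14} by δ(·,0) → {q0,q6,q7,q11,q13,q14} and {q12}.
On input 0, block {q0,q6,q7,q11,q13,q14} splits into {q0,q7,q11,q13,q14} and {q6}.
Split {q0,q7,q11,q13,q14} by δ(·,0) → {q11,q13,q14} and {q0,q7}.
No further refinement is possible. Final partition (8 blocks): {q9} | {q11,q13,q14} | {q8} | {q1,q3} | {q5} | {q12} | {q6} | {q0,q7}.

8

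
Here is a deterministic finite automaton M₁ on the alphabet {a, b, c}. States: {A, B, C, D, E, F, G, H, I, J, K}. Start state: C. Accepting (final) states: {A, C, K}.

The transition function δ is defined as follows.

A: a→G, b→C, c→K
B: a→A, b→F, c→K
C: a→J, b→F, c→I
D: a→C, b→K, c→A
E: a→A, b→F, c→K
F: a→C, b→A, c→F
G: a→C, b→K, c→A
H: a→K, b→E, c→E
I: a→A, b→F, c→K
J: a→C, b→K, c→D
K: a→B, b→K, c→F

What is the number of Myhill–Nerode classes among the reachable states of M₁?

7

States {E,H} cannot be reached from the start state, so discard them.
P0 = {A,C,K} | {B,D,F,G,I,J}.
Refine {A,C,K} on symbol b: members go to different blocks, giving {A,K} and {C}.
On input b, block {A,K} splits into {A} and {K}.
On input a, block {B,D,F,G,I,J} splits into {D,F,G,J} and {B,I}.
Split {D,F,G,J} by δ(·,b) → {D,G,J} and {F}.
Split {D,G,J} by δ(·,c) → {D,G} and {J}.
Stable partition: {A} | {D,G} | {C} | {K} | {B,I} | {F} | {J} — 7 equivalence classes.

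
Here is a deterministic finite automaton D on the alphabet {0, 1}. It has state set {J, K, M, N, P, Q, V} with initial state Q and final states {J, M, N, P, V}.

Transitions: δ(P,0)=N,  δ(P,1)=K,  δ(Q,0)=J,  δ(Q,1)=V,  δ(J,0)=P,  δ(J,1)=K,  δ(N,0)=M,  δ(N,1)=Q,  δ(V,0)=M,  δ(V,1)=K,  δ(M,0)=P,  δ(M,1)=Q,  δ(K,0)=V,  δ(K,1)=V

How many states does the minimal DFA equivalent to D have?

2

P0 = {J,M,N,P,V} | {K,Q}.
The partition is now stable with 2 blocks: {J,M,N,P,V} | {K,Q}.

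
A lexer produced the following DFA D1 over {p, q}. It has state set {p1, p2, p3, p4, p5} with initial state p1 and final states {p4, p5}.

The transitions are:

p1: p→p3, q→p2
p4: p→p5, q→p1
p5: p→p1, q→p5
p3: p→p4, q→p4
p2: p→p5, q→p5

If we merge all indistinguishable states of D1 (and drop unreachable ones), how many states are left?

5

Every state is reachable, so we keep all 5.
Initial partition by acceptance: {p4,p5} | {p1,p2,p3}.
On input p, block {p4,p5} splits into {p4} and {p5}.
Refine {p1,p2,p3} on symbol p: members go to different blocks, giving {p1} and {p2} and {p3}.
The partition is now stable with 5 blocks: {p4} | {p1} | {p5} | {p2} | {p3}.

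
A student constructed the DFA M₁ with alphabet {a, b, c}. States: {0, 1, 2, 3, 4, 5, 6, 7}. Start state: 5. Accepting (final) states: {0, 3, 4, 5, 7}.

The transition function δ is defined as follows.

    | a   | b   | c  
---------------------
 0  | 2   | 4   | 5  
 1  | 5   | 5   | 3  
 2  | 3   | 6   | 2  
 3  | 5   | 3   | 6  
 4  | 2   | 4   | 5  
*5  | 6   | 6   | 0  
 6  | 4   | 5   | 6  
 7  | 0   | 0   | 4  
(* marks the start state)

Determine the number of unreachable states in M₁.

Starting at 5 and following transitions, the reachable set is {0, 2, 3, 4, 5, 6}. That leaves 1, 7 unreachable — 2 in total.

2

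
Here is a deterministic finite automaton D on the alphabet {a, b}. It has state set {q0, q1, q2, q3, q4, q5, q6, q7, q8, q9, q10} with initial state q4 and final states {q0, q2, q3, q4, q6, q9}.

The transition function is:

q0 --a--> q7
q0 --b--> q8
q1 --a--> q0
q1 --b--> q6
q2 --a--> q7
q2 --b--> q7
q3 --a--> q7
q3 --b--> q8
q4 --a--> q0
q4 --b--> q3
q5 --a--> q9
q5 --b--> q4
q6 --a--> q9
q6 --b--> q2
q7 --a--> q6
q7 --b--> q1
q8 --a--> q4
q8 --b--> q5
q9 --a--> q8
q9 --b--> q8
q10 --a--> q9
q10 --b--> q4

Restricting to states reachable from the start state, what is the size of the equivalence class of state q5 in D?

2

States {q10} cannot be reached from the start state, so discard them.
Start with accepting vs non-accepting: {q0,q2,q3,q4,q6,q9} | {q1,q5,q7,q8}.
On input a, block {q0,q2,q3,q4,q6,q9} splits into {q0,q2,q3,q9} and {q4,q6}.
On input a, block {q1,q5,q7,q8} splits into {q1,q5} and {q7,q8}.
Stable partition: {q0,q2,q3,q9} | {q1,q5} | {q4,q6} | {q7,q8} — 4 equivalence classes.
State q5 belongs to the block {q1,q5}, which has 2 states.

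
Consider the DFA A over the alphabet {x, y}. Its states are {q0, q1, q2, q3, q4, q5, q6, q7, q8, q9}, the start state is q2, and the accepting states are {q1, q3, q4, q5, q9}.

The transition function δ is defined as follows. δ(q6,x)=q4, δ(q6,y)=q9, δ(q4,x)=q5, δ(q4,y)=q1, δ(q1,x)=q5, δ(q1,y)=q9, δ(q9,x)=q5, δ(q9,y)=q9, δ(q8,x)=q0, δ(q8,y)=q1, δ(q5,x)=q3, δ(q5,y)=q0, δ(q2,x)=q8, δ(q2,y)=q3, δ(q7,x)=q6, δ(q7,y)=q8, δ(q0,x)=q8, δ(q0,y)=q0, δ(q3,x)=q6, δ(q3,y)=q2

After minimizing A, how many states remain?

7

First remove the unreachable states {q7}; 9 states remain.
Initial partition by acceptance: {q1,q3,q4,q5,q9} | {q0,q2,q6,q8}.
Refine {q1,q3,q4,q5,q9} on symbol x: members go to different blocks, giving {q1,q4,q5,q9} and {q3}.
Split {q1,q4,q5,q9} by δ(·,x) → {q1,q4,q9} and {q5}.
On input x, block {q0,q2,q6,q8} splits into {q0,q2,q8} and {q6}.
Refine {q0,q2,q8} on symbol y: members go to different blocks, giving {q0} and {q2} and {q8}.
No further refinement is possible. Final partition (7 blocks): {q1,q4,q9} | {q0} | {q3} | {q5} | {q6} | {q2} | {q8}.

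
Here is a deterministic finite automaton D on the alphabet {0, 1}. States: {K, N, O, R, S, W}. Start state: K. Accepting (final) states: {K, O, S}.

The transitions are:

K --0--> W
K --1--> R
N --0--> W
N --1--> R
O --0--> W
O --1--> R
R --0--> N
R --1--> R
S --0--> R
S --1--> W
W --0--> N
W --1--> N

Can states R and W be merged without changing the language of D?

First remove the unreachable states {O,S}; 4 states remain.
Initial partition by acceptance: {K} | {N,R,W}.
No further refinement is possible. Final partition (2 blocks): {K} | {N,R,W}.
R and W lie in the same block of the stable partition, so they are equivalent — no string distinguishes them.

Yes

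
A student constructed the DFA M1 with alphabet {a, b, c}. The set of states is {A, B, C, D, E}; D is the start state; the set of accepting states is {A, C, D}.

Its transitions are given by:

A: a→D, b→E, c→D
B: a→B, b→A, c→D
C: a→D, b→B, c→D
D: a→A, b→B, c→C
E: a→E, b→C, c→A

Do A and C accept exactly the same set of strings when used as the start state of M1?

Initial partition by acceptance: {A,C,D} | {B,E}.
The partition is now stable with 2 blocks: {A,C,D} | {B,E}.
A and C lie in the same block of the stable partition, so they are equivalent — no string distinguishes them.

Yes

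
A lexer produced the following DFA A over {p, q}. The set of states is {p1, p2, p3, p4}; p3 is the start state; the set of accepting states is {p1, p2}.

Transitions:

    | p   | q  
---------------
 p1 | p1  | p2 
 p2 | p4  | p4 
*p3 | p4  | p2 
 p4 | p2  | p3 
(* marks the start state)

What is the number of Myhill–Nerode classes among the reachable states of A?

Reachable states from the start: {p2,p3,p4}. Unreachable: {p1} — drop them.
Initial partition by acceptance: {p2} | {p3,p4}.
On input p, block {p3,p4} splits into {p3} and {p4}.
No further refinement is possible. Final partition (3 blocks): {p2} | {p3} | {p4}.

3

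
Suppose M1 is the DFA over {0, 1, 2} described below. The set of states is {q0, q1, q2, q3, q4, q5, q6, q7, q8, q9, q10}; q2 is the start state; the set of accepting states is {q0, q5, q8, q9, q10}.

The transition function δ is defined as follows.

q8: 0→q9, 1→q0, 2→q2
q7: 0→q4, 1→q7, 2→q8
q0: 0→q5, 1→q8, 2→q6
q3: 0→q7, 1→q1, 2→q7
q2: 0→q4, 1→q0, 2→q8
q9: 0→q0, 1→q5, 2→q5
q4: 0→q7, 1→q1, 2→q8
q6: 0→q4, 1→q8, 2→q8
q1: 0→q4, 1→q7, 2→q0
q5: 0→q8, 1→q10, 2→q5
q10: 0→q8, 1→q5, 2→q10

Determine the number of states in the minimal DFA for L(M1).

4

Reachable states from the start: {q0,q1,q2,q4,q5,q6,q7,q8,q9,q10}. Unreachable: {q3} — drop them.
Start with accepting vs non-accepting: {q0,q5,q8,q9,q10} | {q1,q2,q4,q6,q7}.
Refine {q0,q5,q8,q9,q10} on symbol 2: members go to different blocks, giving {q5,q9,q10} and {q0,q8}.
On input 1, block {q1,q2,q4,q6,q7} splits into {q1,q4,q7} and {q2,q6}.
No further refinement is possible. Final partition (4 blocks): {q5,q9,q10} | {q1,q4,q7} | {q0,q8} | {q2,q6}.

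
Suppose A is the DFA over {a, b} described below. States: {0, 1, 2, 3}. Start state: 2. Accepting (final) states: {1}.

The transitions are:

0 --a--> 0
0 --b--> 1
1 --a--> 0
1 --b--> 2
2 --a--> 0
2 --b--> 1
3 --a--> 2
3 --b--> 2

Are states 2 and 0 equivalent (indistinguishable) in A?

Yes

Reachable states from the start: {0,1,2}. Unreachable: {3} — drop them.
Start with accepting vs non-accepting: {1} | {0,2}.
No further refinement is possible. Final partition (2 blocks): {1} | {0,2}.
2 and 0 lie in the same block of the stable partition, so they are equivalent — no string distinguishes them.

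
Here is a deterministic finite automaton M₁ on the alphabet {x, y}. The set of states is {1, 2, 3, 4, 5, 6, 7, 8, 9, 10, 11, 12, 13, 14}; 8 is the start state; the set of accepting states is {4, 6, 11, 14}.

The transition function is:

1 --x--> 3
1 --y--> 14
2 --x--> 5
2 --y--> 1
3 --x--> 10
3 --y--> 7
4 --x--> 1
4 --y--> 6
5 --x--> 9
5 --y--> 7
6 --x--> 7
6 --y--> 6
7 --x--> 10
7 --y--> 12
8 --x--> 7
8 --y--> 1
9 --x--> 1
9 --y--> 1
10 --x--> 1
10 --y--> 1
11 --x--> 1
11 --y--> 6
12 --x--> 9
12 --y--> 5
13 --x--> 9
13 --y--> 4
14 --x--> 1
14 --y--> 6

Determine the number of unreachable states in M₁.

4

No path from 8 leads to 2, 4, 11, 13; the other 10 states are all reachable.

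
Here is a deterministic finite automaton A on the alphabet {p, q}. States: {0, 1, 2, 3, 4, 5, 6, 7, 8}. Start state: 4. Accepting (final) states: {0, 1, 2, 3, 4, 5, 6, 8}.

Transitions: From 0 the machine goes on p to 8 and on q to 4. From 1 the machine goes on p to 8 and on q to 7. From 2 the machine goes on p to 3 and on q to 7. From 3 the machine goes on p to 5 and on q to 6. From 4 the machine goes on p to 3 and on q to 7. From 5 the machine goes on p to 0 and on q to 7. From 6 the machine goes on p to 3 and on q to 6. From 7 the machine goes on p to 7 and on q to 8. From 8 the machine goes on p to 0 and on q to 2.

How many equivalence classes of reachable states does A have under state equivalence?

Reachable states from the start: {0,2,3,4,5,6,7,8}. Unreachable: {1} — drop them.
P0 = {0,2,3,4,5,6,8} | {7}.
Split {0,2,3,4,5,6,8} by δ(·,q) → {0,3,6,8} and {2,4,5}.
On input p, block {0,3,6,8} splits into {0,6,8} and {3}.
Refine {0,6,8} on symbol p: members go to different blocks, giving {0,8} and {6}.
On input p, block {2,4,5} splits into {2,4} and {5}.
The partition is now stable with 6 blocks: {0,8} | {7} | {2,4} | {3} | {6} | {5}.

6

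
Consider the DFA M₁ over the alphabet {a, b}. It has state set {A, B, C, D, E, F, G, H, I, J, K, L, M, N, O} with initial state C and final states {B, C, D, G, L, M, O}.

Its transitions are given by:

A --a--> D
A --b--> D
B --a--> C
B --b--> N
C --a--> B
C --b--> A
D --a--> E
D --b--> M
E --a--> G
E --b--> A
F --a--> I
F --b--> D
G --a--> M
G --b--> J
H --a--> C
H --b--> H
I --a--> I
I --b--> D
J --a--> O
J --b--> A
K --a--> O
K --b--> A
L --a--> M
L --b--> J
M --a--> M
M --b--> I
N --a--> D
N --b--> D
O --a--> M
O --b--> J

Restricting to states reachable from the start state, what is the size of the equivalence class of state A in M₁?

2

First remove the unreachable states {F,H,K,L}; 11 states remain.
P0 = {B,C,D,G,M,O} | {A,E,I,J,N}.
On input a, block {B,C,D,G,M,O} splits into {B,C,G,M,O} and {D}.
Refine {A,E,I,J,N} on symbol a: members go to different blocks, giving {A,N} and {E,J} and {I}.
On input b, block {B,C,G,M,O} splits into {B,C} and {G,O} and {M}.
No further refinement is possible. Final partition (7 blocks): {B,C} | {A,N} | {D} | {E,J} | {I} | {G,O} | {M}.
State A belongs to the block {A,N}, which has 2 states.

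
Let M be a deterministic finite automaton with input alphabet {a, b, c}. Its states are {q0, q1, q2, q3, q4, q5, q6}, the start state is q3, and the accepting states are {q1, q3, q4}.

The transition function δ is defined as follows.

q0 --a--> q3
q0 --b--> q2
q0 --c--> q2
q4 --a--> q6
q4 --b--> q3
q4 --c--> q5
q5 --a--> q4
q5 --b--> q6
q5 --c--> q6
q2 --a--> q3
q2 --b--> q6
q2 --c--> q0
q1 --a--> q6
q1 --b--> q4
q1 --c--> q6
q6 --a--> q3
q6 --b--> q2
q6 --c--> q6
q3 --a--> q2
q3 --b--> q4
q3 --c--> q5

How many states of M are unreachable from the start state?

BFS from q3 reaches {q0, q2, q3, q4, q5, q6}; the 1 state(s) q1 are never visited.

1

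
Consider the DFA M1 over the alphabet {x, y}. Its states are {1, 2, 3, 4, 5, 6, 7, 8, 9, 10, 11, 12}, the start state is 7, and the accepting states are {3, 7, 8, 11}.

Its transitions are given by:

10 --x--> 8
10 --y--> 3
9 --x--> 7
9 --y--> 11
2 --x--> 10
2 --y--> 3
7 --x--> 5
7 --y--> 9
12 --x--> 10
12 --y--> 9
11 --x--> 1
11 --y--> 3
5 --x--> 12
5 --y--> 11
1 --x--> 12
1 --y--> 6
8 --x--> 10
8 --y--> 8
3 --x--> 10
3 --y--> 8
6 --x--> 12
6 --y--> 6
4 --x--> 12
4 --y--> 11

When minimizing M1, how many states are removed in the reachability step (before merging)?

2

BFS from 7 reaches {1, 3, 5, 6, 7, 8, 9, 10, 11, 12}; the 2 state(s) 2, 4 are never visited.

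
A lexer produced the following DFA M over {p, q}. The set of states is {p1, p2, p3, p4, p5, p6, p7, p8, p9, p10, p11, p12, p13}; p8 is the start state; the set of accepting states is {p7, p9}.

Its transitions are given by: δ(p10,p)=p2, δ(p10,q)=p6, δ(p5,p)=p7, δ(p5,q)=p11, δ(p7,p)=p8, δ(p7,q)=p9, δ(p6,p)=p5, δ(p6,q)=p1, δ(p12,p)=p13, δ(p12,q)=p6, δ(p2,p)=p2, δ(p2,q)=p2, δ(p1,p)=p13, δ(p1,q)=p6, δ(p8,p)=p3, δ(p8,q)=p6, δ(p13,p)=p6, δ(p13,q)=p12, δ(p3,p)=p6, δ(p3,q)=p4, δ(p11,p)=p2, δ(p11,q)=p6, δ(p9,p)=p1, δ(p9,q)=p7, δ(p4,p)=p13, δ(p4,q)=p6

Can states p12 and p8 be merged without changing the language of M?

Yes

States {p10} cannot be reached from the start state, so discard them.
Start with accepting vs non-accepting: {p7,p9} | {p1,p2,p3,p4,p5,p6,p8,p11,p12,p13}.
On input p, block {p1,p2,p3,p4,p5,p6,p8,p11,p12,p13} splits into {p1,p2,p3,p4,p6,p8,p11,p12,p13} and {p5}.
Refine {p1,p2,p3,p4,p6,p8,p11,p12,p13} on symbol p: members go to different blocks, giving {p1,p2,p3,p4,p8,p11,p12,p13} and {p6}.
Refine {p1,p2,p3,p4,p8,p11,p12,p13} on symbol p: members go to different blocks, giving {p1,p2,p4,p8,p11,p12} and {p3,p13}.
On input p, block {p1,p2,p4,p8,p11,p12} splits into {p1,p4,p8,p12} and {p2,p11}.
Split {p2,p11} by δ(·,q) → {p2} and {p11}.
Stable partition: {p7,p9} | {p1,p4,p8,p12} | {p5} | {p6} | {p3,p13} | {p2} | {p11} — 7 equivalence classes.
p12 and p8 lie in the same block of the stable partition, so they are equivalent — no string distinguishes them.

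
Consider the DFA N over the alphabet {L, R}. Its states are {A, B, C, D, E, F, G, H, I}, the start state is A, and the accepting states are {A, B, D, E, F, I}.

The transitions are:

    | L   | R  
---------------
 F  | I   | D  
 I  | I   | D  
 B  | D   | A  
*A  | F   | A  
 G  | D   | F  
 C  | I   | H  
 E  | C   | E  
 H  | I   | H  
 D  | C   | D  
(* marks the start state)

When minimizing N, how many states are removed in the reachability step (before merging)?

Starting at A and following transitions, the reachable set is {A, C, D, F, H, I}. That leaves B, E, G unreachable — 3 in total.

3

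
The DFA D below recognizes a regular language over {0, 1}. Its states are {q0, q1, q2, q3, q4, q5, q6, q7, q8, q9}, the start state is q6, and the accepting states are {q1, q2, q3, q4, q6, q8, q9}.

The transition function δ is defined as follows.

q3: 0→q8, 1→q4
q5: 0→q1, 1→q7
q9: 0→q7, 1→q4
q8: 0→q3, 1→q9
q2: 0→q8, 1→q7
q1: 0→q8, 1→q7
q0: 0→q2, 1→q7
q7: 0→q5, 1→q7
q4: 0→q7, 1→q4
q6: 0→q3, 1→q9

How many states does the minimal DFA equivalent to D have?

Reachable states from the start: {q1,q3,q4,q5,q6,q7,q8,q9}. Unreachable: {q0,q2} — drop them.
P0 = {q1,q3,q4,q6,q8,q9} | {q5,q7}.
On input 0, block {q1,q3,q4,q6,q8,q9} splits into {q1,q3,q6,q8} and {q4,q9}.
Refine {q1,q3,q6,q8} on symbol 1: members go to different blocks, giving {q3,q6,q8} and {q1}.
Split {q5,q7} by δ(·,0) → {q5} and {q7}.
Stable partition: {q3,q6,q8} | {q5} | {q4,q9} | {q1} | {q7} — 5 equivalence classes.

5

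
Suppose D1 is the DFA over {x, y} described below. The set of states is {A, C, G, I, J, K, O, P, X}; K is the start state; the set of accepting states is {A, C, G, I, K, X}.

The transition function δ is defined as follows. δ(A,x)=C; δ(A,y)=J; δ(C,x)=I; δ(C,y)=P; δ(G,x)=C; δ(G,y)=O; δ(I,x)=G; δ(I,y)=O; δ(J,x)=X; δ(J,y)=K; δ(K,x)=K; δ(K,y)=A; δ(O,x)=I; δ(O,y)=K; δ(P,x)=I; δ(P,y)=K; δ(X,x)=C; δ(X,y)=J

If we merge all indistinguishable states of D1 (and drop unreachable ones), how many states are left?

Start with accepting vs non-accepting: {A,C,G,I,K,X} | {J,O,P}.
Split {A,C,G,I,K,X} by δ(·,y) → {A,C,G,I,X} and {K}.
Stable partition: {A,C,G,I,X} | {J,O,P} | {K} — 3 equivalence classes.

3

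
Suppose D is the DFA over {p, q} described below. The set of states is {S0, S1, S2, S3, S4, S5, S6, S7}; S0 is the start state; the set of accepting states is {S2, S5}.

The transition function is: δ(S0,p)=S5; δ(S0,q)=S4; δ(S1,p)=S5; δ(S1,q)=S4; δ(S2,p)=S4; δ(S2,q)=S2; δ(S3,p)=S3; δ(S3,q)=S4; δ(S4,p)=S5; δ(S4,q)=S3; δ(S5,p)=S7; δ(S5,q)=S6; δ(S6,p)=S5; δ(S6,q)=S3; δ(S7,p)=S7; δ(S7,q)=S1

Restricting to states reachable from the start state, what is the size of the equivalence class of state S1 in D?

2

States {S2} cannot be reached from the start state, so discard them.
Initial partition by acceptance: {S5} | {S0,S1,S3,S4,S6,S7}.
On input p, block {S0,S1,S3,S4,S6,S7} splits into {S0,S1,S4,S6} and {S3,S7}.
Split {S0,S1,S4,S6} by δ(·,q) → {S0,S1} and {S4,S6}.
Split {S3,S7} by δ(·,q) → {S3} and {S7}.
The partition is now stable with 5 blocks: {S5} | {S0,S1} | {S3} | {S4,S6} | {S7}.
The equivalence class containing S1 is {S0,S1}, of size 2.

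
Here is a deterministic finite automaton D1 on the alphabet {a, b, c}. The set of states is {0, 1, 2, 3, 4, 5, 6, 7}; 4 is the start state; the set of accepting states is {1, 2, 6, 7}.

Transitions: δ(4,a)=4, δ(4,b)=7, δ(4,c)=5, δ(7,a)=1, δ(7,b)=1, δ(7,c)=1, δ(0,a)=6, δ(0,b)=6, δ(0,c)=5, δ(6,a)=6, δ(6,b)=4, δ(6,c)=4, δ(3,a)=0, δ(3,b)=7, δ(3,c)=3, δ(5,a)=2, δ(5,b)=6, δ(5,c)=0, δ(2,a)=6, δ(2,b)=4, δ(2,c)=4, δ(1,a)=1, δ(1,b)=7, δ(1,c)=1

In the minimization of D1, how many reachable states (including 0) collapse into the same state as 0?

2

Reachable states from the start: {0,1,2,4,5,6,7}. Unreachable: {3} — drop them.
Start with accepting vs non-accepting: {1,2,6,7} | {0,4,5}.
Refine {1,2,6,7} on symbol b: members go to different blocks, giving {1,7} and {2,6}.
Refine {0,4,5} on symbol a: members go to different blocks, giving {0,5} and {4}.
No further refinement is possible. Final partition (4 blocks): {1,7} | {0,5} | {2,6} | {4}.
State 0 belongs to the block {0,5}, which has 2 states.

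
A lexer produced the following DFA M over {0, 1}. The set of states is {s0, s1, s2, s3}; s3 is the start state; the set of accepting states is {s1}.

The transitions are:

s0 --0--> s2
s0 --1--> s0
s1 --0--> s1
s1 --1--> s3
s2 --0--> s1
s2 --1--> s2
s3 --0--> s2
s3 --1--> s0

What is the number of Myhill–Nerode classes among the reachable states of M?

3

All states are reachable from the start state.
Start with accepting vs non-accepting: {s1} | {s0,s2,s3}.
On input 0, block {s0,s2,s3} splits into {s0,s3} and {s2}.
No further refinement is possible. Final partition (3 blocks): {s1} | {s0,s3} | {s2}.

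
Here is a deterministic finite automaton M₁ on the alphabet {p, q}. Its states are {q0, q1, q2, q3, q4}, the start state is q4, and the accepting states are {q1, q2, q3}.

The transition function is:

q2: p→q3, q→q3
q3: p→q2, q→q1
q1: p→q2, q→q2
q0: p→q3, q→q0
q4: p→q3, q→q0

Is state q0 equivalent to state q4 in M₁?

Every state is reachable, so we keep all 5.
Initial partition by acceptance: {q1,q2,q3} | {q0,q4}.
Stable partition: {q1,q2,q3} | {q0,q4} — 2 equivalence classes.
q0 and q4 lie in the same block of the stable partition, so they are equivalent — no string distinguishes them.

Yes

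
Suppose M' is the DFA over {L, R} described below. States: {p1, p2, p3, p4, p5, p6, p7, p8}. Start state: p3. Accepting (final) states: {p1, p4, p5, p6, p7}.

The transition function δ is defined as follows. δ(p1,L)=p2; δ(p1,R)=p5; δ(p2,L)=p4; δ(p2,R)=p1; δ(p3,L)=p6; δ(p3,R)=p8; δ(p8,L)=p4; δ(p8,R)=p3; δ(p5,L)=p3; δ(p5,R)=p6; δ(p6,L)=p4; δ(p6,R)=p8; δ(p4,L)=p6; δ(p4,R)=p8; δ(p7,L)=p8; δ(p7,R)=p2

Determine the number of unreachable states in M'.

No path from p3 leads to p1, p2, p5, p7; the other 4 states are all reachable.

4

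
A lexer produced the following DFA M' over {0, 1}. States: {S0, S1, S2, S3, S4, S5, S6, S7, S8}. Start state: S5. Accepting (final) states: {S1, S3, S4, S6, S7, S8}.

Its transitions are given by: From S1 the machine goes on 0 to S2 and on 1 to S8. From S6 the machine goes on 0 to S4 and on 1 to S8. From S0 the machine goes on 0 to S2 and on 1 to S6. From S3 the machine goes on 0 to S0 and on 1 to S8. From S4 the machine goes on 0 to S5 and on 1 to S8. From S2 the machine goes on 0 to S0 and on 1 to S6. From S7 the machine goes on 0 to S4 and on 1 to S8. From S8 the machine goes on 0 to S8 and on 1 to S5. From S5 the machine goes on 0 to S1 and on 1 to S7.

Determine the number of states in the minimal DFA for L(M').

States {S3} cannot be reached from the start state, so discard them.
Initial partition by acceptance: {S1,S4,S6,S7,S8} | {S0,S2,S5}.
Refine {S1,S4,S6,S7,S8} on symbol 0: members go to different blocks, giving {S6,S7,S8} and {S1,S4}.
Refine {S6,S7,S8} on symbol 0: members go to different blocks, giving {S6,S7} and {S8}.
On input 0, block {S0,S2,S5} splits into {S0,S2} and {S5}.
On input 0, block {S1,S4} splits into {S1} and {S4}.
No further refinement is possible. Final partition (6 blocks): {S6,S7} | {S0,S2} | {S1} | {S8} | {S5} | {S4}.

6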